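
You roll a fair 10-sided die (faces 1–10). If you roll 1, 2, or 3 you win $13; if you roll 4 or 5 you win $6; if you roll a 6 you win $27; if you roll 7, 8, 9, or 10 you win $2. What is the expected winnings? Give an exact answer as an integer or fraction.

43/5 dollars

E[payout] = (2/5)·2 + (1/5)·6 + (3/10)·13 + (1/10)·27 = 43/5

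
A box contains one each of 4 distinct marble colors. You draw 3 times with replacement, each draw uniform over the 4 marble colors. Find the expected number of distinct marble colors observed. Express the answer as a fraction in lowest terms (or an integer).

Let Xⱼ=1 if type j appears at least once. P(Xⱼ=1) = 1 − ((4−1)/4)^3 = 37/64.
E[#distinct] = 4·37/64 = 37/16.

37/16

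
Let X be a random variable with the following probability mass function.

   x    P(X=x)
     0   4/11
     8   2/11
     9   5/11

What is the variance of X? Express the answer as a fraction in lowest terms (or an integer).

2142/121

E[X] = (4/11)·0 + (2/11)·8 + (5/11)·9 = 61/11
E[X²] = (4/11)·0 + (2/11)·64 + (5/11)·81 = 533/11
Var(X) = 533/11 − (61/11)² = 2142/121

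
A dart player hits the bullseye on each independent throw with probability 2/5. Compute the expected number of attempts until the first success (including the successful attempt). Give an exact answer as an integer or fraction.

For a geometric distribution, E[trials] = 1/p = 1/(2/5) = 5/2.

5/2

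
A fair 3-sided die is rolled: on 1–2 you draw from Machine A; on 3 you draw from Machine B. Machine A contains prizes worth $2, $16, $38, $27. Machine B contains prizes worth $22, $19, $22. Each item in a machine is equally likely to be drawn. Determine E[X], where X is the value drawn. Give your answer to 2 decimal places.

$20.83

E[X | Machine A] = (2 + 16 + 38 + 27)/4 = 83/4
E[X | Machine B] = (22 + 19 + 22)/3 = 21
E[X] = (2/3)·83/4 + (1/3)·21 = 125/6 ≈ 20.83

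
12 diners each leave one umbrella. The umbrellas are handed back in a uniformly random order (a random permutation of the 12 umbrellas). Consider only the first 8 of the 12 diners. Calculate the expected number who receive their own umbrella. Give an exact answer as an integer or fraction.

Let Xᵢ = 1 if person i gets their own umbrella. For each i, P(Xᵢ=1) = 1/12.
By linearity of expectation, E[X₁+…+X_8] = 8·(1/12) = 2/3.

2/3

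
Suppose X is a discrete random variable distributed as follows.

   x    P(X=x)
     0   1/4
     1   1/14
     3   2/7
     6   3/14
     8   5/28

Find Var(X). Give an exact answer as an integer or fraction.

E[X] = (1/4)·0 + (1/14)·1 + (2/7)·3 + (3/14)·6 + (5/28)·8 = 51/14
E[X²] = (1/4)·0 + (1/14)·1 + (2/7)·9 + (3/14)·36 + (5/28)·64 = 305/14
Var(X) = 305/14 − (51/14)² = 1669/196

1669/196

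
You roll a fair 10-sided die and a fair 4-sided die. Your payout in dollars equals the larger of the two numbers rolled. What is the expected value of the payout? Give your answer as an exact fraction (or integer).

Distribution of the larger of the two numbers rolled: 1 w.p. 1/40, 2 w.p. 3/40, 3 w.p. 1/8, 4 w.p. 7/40, 5 w.p. 1/10, 6 w.p. 1/10, …
E[payout] = (1/40)·1 + (3/40)·2 + (1/8)·3 + (7/40)·4 + (1/10)·5 + (1/10)·6 + (1/10)·7 + (1/10)·8 + (1/10)·9 + (1/10)·10 = 23/4

23/4 dollars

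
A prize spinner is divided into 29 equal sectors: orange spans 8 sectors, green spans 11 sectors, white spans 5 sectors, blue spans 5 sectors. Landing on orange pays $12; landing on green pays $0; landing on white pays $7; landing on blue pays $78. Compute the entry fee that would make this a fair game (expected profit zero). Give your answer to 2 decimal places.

E[payout] = (8/29)·12 + (11/29)·0 + (5/29)·7 + (5/29)·78 = 521/29
Fair fee = E[payout] = 521/29 ≈ $17.97

$17.97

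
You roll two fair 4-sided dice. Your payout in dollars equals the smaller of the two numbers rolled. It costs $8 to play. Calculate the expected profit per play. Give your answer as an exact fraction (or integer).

Distribution of the smaller of the two numbers rolled: 1 w.p. 7/16, 2 w.p. 5/16, 3 w.p. 3/16, 4 w.p. 1/16
E[payout] = (7/16)·1 + (5/16)·2 + (3/16)·3 + (1/16)·4 = 15/8
Expected profit = 15/8 − 8 = -49/8

-49/8 dollars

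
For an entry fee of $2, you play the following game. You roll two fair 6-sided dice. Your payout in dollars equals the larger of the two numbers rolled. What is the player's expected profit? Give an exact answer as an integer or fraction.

Distribution of the larger of the two numbers rolled: 1 w.p. 1/36, 2 w.p. 1/12, 3 w.p. 5/36, 4 w.p. 7/36, 5 w.p. 1/4, 6 w.p. 11/36
E[payout] = (1/36)·1 + (1/12)·2 + (5/36)·3 + (7/36)·4 + (1/4)·5 + (11/36)·6 = 161/36
Expected profit = 161/36 − 2 = 89/36

89/36 dollars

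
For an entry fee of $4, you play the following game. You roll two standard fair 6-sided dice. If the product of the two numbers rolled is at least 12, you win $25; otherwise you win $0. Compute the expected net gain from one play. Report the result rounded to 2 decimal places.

$7.81

E[payout] = (19/36)·0 + (17/36)·25 = 425/36
Expected profit = 425/36 − 4 = 281/36 ≈ $7.81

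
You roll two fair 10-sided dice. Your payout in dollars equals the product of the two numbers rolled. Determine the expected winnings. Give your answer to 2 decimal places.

$30.25

Distribution of the product of the two numbers rolled: 1 w.p. 1/100, 2 w.p. 1/50, 3 w.p. 1/50, 4 w.p. 3/100, 5 w.p. 1/50, 6 w.p. 1/25, …
E[payout] = (1/100)·1 + (1/50)·2 + (1/50)·3 + (3/100)·4 + (1/50)·5 + (1/25)·6 + (1/50)·7 + (1/25)·8 + (3/100)·9 + (1/25)·10 + (1/25)·12 + (1/50)·14 + (1/50)·15 + (3/100)·16 + (1/25)·18 + (1/25)·20 + (1/50)·21 + (1/25)·24 + (1/100)·25 + (1/50)·27 + (1/50)·28 + (1/25)·30 + (1/50)·32 + (1/50)·35 + (3/100)·36 + (1/25)·40 + (1/50)·42 + (1/50)·45 + (1/50)·48 + (1/100)·49 + (1/50)·50 + (1/50)·54 + (1/50)·56 + (1/50)·60 + (1/50)·63 + (1/100)·64 + (1/50)·70 + (1/50)·72 + (1/50)·80 + (1/100)·81 + (1/50)·90 + (1/100)·100 = 121/4
≈ $30.25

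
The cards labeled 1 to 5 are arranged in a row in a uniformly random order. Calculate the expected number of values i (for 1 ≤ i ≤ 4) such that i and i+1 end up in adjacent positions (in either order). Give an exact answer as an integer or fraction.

8/5

For each i ∈ {1,…,4}, let Xᵢ = 1 if i and i+1 are adjacent. P(Xᵢ=1) = 2·(5−1)!/5! = 2/5.
By linearity, E[ΣXᵢ] = (4)·(2/5) = 8/5.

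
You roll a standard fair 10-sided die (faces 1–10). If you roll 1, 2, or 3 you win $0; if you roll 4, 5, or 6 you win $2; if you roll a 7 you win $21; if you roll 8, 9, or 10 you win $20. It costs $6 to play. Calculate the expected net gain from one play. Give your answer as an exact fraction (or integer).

27/10 dollars

E[payout] = (3/10)·0 + (3/10)·2 + (3/10)·20 + (1/10)·21 = 87/10
Expected profit = 87/10 − 6 = 27/10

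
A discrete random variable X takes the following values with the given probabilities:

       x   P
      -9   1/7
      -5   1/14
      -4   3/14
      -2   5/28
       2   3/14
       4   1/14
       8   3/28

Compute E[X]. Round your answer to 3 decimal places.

-1.286

E[X] = (1/7)·(-9) + (1/14)·(-5) + (3/14)·(-4) + (5/28)·(-2) + (3/14)·2 + (1/14)·4 + (3/28)·8
     = -9/7 ≈ -1.286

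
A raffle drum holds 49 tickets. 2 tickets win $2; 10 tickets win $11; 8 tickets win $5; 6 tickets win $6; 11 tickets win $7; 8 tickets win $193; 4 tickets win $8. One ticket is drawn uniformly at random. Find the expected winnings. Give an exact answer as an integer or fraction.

1843/49 dollars

E[payout] = (2/49)·2 + (10/49)·11 + (8/49)·5 + (6/49)·6 + (11/49)·7 + (8/49)·193 + (4/49)·8 = 1843/49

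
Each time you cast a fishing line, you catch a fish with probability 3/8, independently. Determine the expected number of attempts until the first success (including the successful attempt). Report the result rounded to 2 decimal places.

2.67

For a geometric distribution, E[trials] = 1/p = 1/(3/8) = 8/3.
≈ 2.67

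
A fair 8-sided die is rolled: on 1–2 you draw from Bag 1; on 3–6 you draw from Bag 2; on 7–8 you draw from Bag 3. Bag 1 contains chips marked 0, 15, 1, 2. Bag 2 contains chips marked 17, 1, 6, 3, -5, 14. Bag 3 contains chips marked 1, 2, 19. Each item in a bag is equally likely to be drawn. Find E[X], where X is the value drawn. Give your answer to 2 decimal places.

E[X | Bag 1] = (0 + 15 + 1 + 2)/4 = 9/2
E[X | Bag 2] = (17 + 1 + 6 + 3 − 5 + 14)/6 = 6
E[X | Bag 3] = (1 + 2 + 19)/3 = 22/3
E[X] = (1/4)·9/2 + (1/2)·6 + (1/4)·22/3 = 143/24 ≈ 5.96

5.96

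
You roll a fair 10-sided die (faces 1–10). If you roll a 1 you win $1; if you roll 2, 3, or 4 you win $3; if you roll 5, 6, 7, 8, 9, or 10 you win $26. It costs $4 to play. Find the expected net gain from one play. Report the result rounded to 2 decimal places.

$12.60

E[payout] = (1/10)·1 + (3/10)·3 + (3/5)·26 = 83/5
Expected profit = 83/5 − 4 = 63/5 ≈ $12.60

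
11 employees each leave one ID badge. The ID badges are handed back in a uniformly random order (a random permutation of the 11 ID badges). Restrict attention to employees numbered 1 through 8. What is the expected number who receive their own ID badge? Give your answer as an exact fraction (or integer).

Let Xᵢ = 1 if person i gets their own ID badge. For each i, P(Xᵢ=1) = 1/11.
By linearity of expectation, E[X₁+…+X_8] = 8·(1/11) = 8/11.

8/11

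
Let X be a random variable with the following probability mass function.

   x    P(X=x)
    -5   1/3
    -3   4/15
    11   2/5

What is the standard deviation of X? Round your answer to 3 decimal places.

7.443

E[X] = 29/15, E[X²] = 887/15
Var(X) = E[X²] − (E[X])² = 887/15 − 841/225 = 12464/225
SD(X) = √(12464/225) ≈ 7.443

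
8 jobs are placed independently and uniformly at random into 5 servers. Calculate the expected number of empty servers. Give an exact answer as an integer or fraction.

65536/78125

Let Xⱼ=1 if server j is empty. P(Xⱼ=1) = ((5-1)/5)^8 = 65536/390625.
By linearity, E[#empty] = 5·65536/390625 = 65536/78125.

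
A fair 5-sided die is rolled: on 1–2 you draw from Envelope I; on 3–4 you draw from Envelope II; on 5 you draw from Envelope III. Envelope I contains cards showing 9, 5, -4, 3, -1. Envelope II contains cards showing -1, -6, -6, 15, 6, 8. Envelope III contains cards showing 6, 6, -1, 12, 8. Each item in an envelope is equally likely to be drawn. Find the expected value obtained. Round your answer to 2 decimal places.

E[X | Envelope I] = (9 + 5 − 4 + 3 − 1)/5 = 12/5
E[X | Envelope II] = (-1 − 6 − 6 + 15 + 6 + 8)/6 = 8/3
E[X | Envelope III] = (6 + 6 − 1 + 12 + 8)/5 = 31/5
E[X] = (2/5)·12/5 + (2/5)·8/3 + (1/5)·31/5 = 49/15 ≈ 3.27

3.27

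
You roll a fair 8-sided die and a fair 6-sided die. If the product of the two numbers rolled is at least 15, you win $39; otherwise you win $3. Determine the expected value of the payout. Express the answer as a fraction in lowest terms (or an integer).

39/2 dollars

E[payout] = (13/24)·3 + (11/24)·39 = 39/2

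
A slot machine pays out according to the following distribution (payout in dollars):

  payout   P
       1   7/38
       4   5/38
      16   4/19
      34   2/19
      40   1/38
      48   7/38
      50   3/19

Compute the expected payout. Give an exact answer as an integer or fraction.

E[X] = (7/38)·1 + (5/38)·4 + (4/19)·16 + (2/19)·34 + (1/38)·40 + (7/38)·48 + (3/19)·50
     = 967/38

967/38 dollars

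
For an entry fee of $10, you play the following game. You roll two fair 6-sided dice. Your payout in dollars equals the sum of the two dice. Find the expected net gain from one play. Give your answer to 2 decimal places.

-$3.00

Distribution of the sum of the two dice: 2 w.p. 1/36, 3 w.p. 1/18, 4 w.p. 1/12, 5 w.p. 1/9, 6 w.p. 5/36, 7 w.p. 1/6, …
E[payout] = (1/36)·2 + (1/18)·3 + (1/12)·4 + (1/9)·5 + (5/36)·6 + (1/6)·7 + (5/36)·8 + (1/9)·9 + (1/12)·10 + (1/18)·11 + (1/36)·12 = 7
Expected profit = 7 − 10 = -3 ≈ -$3.00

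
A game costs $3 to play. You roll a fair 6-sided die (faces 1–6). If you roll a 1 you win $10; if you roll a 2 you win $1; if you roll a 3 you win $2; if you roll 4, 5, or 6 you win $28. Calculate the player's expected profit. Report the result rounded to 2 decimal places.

E[payout] = (1/6)·1 + (1/6)·2 + (1/6)·10 + (1/2)·28 = 97/6
Expected profit = 97/6 − 3 = 79/6 ≈ $13.17

$13.17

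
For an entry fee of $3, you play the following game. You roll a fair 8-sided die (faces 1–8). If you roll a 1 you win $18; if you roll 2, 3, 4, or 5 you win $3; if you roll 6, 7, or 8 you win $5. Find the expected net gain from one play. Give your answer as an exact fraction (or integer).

E[payout] = (1/2)·3 + (3/8)·5 + (1/8)·18 = 45/8
Expected profit = 45/8 − 3 = 21/8

21/8 dollars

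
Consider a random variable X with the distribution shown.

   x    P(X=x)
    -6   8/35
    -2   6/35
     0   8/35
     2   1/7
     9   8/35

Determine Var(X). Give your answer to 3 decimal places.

E[X] = (8/35)·(-6) + (6/35)·(-2) + (8/35)·0 + (1/7)·2 + (8/35)·9 = 22/35
E[X²] = (8/35)·36 + (6/35)·4 + (8/35)·0 + (1/7)·4 + (8/35)·81 = 28
Var(X) = 28 − (22/35)² = 33816/1225 ≈ 27.605

27.605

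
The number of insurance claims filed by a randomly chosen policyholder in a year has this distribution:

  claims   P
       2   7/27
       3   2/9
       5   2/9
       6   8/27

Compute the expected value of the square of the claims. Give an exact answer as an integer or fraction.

E[X²] = (7/27)·4 + (2/9)·9 + (2/9)·25 + (8/27)·36
     = 520/27

520/27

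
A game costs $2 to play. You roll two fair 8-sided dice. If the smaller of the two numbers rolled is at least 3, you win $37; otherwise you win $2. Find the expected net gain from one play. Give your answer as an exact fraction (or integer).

E[payout] = (7/16)·2 + (9/16)·37 = 347/16
Expected profit = 347/16 − 2 = 315/16

315/16 dollars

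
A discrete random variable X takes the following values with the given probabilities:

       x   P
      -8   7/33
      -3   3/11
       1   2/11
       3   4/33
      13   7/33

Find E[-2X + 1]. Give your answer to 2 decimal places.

E[-2x+1] = (7/33)·17 + (3/11)·7 + (2/11)·(-1) + (4/33)·(-5) + (7/33)·(-25)
     = -19/33 ≈ -0.58

-0.58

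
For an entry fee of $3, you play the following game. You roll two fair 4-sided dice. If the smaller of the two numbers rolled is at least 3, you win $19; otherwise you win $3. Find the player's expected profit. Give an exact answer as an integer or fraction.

E[payout] = (3/4)·3 + (1/4)·19 = 7
Expected profit = 7 − 3 = 4

$4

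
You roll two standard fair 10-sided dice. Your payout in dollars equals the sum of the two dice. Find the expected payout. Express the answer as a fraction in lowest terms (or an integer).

Distribution of the sum of the two dice: 2 w.p. 1/100, 3 w.p. 1/50, 4 w.p. 3/100, 5 w.p. 1/25, 6 w.p. 1/20, 7 w.p. 3/50, …
E[payout] = (1/100)·2 + (1/50)·3 + (3/100)·4 + (1/25)·5 + (1/20)·6 + (3/50)·7 + (7/100)·8 + (2/25)·9 + (9/100)·10 + (1/10)·11 + (9/100)·12 + (2/25)·13 + (7/100)·14 + (3/50)·15 + (1/20)·16 + (1/25)·17 + (3/100)·18 + (1/50)·19 + (1/100)·20 = 11

$11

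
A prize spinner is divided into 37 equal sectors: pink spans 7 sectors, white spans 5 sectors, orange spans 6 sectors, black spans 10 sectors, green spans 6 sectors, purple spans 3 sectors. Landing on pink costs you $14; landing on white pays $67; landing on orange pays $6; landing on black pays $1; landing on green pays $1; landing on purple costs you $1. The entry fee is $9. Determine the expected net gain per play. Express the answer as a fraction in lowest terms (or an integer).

E[payout] = (7/37)·(-14) + (5/37)·67 + (6/37)·6 + (10/37)·1 + (6/37)·1 + (3/37)·(-1) = 286/37
Expected profit = 286/37 − 9 = -47/37

-47/37 dollars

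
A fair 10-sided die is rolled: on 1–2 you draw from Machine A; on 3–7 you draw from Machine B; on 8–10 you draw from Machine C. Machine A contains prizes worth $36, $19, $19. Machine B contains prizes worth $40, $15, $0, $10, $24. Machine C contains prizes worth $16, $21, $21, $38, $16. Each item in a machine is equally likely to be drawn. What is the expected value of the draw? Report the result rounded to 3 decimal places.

E[X | Machine A] = (36 + 19 + 19)/3 = 74/3
E[X | Machine B] = (40 + 15 + 0 + 10 + 24)/5 = 89/5
E[X | Machine C] = (16 + 21 + 21 + 38 + 16)/5 = 112/5
E[X] = (1/5)·74/3 + (1/2)·89/5 + (3/10)·112/5 = 3083/150 ≈ 20.553

$20.553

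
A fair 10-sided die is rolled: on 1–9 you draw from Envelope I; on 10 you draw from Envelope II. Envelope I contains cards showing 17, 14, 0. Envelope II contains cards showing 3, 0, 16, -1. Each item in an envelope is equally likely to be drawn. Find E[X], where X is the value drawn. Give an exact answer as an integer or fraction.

E[X | Envelope I] = (17 + 14 + 0)/3 = 31/3
E[X | Envelope II] = (3 + 0 + 16 − 1)/4 = 9/2
E[X] = (9/10)·31/3 + (1/10)·9/2 = 39/4

39/4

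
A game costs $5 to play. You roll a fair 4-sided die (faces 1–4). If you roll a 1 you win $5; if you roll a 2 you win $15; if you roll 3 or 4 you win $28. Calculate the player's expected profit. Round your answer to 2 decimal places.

E[payout] = (1/4)·5 + (1/4)·15 + (1/2)·28 = 19
Expected profit = 19 − 5 = 14 ≈ $14.00

$14.00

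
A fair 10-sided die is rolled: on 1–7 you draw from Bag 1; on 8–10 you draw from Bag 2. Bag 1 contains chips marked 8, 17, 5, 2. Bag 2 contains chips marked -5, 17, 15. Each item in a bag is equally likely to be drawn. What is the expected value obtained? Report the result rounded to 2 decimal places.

E[X | Bag 1] = (8 + 17 + 5 + 2)/4 = 8
E[X | Bag 2] = (-5 + 17 + 15)/3 = 9
E[X] = (7/10)·8 + (3/10)·9 = 83/10 ≈ 8.30

8.30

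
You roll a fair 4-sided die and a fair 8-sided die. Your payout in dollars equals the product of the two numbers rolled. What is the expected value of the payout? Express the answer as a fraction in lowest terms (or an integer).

Distribution of the product of the two numbers rolled: 1 w.p. 1/32, 2 w.p. 1/16, 3 w.p. 1/16, 4 w.p. 3/32, 5 w.p. 1/32, 6 w.p. 3/32, …
E[payout] = (1/32)·1 + (1/16)·2 + (1/16)·3 + (3/32)·4 + (1/32)·5 + (3/32)·6 + (1/32)·7 + (3/32)·8 + (1/32)·9 + (1/32)·10 + (3/32)·12 + (1/32)·14 + (1/32)·15 + (1/16)·16 + (1/32)·18 + (1/32)·20 + (1/32)·21 + (1/16)·24 + (1/32)·28 + (1/32)·32 = 45/4

45/4 dollars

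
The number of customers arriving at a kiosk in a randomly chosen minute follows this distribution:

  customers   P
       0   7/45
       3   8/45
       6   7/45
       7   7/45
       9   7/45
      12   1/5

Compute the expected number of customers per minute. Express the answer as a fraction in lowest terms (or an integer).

E[X] = (7/45)·0 + (8/45)·3 + (7/45)·6 + (7/45)·7 + (7/45)·9 + (1/5)·12
     = 286/45

286/45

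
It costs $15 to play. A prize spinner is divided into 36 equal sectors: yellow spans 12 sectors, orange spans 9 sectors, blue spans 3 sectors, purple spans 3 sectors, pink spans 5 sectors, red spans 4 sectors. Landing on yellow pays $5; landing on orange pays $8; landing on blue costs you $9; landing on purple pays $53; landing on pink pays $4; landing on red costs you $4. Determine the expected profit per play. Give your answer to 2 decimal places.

-$7.56

E[payout] = (12/36)·5 + (9/36)·8 + (3/36)·(-9) + (3/36)·53 + (5/36)·4 + (4/36)·(-4) = 67/9
Expected profit = 67/9 − 15 = -68/9 ≈ -$7.56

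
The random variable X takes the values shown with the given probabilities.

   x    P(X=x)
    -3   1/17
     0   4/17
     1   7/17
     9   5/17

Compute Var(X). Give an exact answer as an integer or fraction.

4756/289

E[X] = (1/17)·(-3) + (4/17)·0 + (7/17)·1 + (5/17)·9 = 49/17
E[X²] = (1/17)·9 + (4/17)·0 + (7/17)·1 + (5/17)·81 = 421/17
Var(X) = 421/17 − (49/17)² = 4756/289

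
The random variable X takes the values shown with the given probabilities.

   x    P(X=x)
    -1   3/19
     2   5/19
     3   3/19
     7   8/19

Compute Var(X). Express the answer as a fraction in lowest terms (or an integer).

3214/361

E[X] = (3/19)·(-1) + (5/19)·2 + (3/19)·3 + (8/19)·7 = 72/19
E[X²] = (3/19)·1 + (5/19)·4 + (3/19)·9 + (8/19)·49 = 442/19
Var(X) = 442/19 − (72/19)² = 3214/361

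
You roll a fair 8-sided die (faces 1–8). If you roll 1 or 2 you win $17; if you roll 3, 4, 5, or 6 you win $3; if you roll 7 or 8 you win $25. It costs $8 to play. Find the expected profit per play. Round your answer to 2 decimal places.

E[payout] = (1/2)·3 + (1/4)·17 + (1/4)·25 = 12
Expected profit = 12 − 8 = 4 ≈ $4.00

$4.00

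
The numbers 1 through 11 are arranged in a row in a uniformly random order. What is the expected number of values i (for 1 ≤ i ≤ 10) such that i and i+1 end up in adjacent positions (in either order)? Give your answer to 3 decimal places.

For each i ∈ {1,…,10}, let Xᵢ = 1 if i and i+1 are adjacent. P(Xᵢ=1) = 2·(11−1)!/11! = 2/11.
By linearity, E[ΣXᵢ] = (10)·(2/11) = 20/11.
≈ 1.818

1.818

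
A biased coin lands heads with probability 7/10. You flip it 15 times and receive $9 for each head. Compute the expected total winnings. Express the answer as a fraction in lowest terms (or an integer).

E[#heads] = 15·7/10 = 21/2 (linearity over flips).
E[winnings] = 9·21/2 = 189/2.

189/2 dollars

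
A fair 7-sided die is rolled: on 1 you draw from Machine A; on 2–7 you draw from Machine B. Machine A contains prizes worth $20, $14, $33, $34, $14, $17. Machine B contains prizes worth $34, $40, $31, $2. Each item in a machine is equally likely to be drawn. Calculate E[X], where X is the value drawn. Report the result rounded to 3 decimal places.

E[X | Machine A] = (20 + 14 + 33 + 34 + 14 + 17)/6 = 22
E[X | Machine B] = (34 + 40 + 31 + 2)/4 = 107/4
E[X] = (1/7)·22 + (6/7)·107/4 = 365/14 ≈ 26.071

$26.071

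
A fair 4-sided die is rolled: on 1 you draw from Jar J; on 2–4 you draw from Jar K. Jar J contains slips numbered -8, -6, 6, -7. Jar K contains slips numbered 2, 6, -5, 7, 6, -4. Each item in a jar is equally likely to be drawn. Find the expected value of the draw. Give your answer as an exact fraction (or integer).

9/16

E[X | Jar J] = (-8 − 6 + 6 − 7)/4 = -15/4
E[X | Jar K] = (2 + 6 − 5 + 7 + 6 − 4)/6 = 2
E[X] = (1/4)·(-15/4) + (3/4)·2 = 9/16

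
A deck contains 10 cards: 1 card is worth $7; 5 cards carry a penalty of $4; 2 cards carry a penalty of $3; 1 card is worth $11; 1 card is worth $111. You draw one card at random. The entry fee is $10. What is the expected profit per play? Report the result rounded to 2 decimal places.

$0.30

E[payout] = (1/10)·7 + (5/10)·(-4) + (2/10)·(-3) + (1/10)·11 + (1/10)·111 = 103/10
Expected profit = 103/10 − 10 = 3/10 ≈ $0.30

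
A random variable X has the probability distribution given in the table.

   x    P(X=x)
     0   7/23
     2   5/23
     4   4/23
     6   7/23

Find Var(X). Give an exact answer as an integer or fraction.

E[X] = (7/23)·0 + (5/23)·2 + (4/23)·4 + (7/23)·6 = 68/23
E[X²] = (7/23)·0 + (5/23)·4 + (4/23)·16 + (7/23)·36 = 336/23
Var(X) = 336/23 − (68/23)² = 3104/529

3104/529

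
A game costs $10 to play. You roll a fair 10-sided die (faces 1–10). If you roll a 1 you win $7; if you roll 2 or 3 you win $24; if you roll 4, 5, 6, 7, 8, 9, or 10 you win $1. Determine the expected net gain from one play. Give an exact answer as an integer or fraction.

E[payout] = (7/10)·1 + (1/10)·7 + (1/5)·24 = 31/5
Expected profit = 31/5 − 10 = -19/5

-19/5 dollars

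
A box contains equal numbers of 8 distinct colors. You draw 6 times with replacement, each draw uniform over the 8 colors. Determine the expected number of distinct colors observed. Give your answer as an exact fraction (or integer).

144495/32768

Let Xⱼ=1 if type j appears at least once. P(Xⱼ=1) = 1 − ((8−1)/8)^6 = 144495/262144.
E[#distinct] = 8·144495/262144 = 144495/32768.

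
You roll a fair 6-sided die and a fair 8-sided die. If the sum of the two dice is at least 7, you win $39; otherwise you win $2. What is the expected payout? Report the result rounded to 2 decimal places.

E[payout] = (5/16)·2 + (11/16)·39 = 439/16
≈ $27.44

$27.44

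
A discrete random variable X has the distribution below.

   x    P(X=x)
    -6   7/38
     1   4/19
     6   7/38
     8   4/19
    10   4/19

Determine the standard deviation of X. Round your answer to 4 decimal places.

E[X] = 4, E[X²] = 48
Var(X) = E[X²] − (E[X])² = 48 − 16 = 32
SD(X) = √(32) ≈ 5.6569

5.6569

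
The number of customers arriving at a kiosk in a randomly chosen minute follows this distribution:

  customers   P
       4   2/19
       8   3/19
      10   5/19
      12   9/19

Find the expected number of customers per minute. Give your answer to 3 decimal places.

10.000

E[X] = (2/19)·4 + (3/19)·8 + (5/19)·10 + (9/19)·12
     = 10 ≈ 10.000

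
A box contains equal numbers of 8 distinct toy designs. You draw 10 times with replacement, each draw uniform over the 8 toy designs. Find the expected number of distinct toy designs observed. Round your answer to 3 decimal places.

5.895

Let Xⱼ=1 if type j appears at least once. P(Xⱼ=1) = 1 − ((8−1)/8)^10 = 791266575/1073741824.
E[#distinct] = 8·791266575/1073741824 = 791266575/134217728.
≈ 5.895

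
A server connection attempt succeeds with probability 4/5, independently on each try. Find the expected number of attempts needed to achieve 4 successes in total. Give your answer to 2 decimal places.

5.00

By linearity (sum of 4 independent geometric waits), E[trials] = 4/p = 4/(4/5) = 5.
≈ 5.00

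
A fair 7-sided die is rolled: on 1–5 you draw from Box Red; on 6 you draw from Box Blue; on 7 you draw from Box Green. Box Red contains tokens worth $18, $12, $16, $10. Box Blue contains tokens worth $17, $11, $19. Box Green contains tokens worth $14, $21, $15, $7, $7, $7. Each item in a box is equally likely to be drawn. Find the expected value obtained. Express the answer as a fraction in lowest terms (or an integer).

E[X | Box Red] = (18 + 12 + 16 + 10)/4 = 14
E[X | Box Blue] = (17 + 11 + 19)/3 = 47/3
E[X | Box Green] = (14 + 21 + 15 + 7 + 7 + 7)/6 = 71/6
E[X] = (5/7)·14 + (1/7)·47/3 + (1/7)·71/6 = 195/14

195/14 dollars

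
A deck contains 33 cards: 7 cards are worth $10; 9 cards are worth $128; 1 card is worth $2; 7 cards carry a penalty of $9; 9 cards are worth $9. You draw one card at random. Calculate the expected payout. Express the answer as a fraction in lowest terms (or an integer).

E[payout] = (7/33)·10 + (9/33)·128 + (1/33)·2 + (7/33)·(-9) + (9/33)·9 = 414/11

414/11 dollars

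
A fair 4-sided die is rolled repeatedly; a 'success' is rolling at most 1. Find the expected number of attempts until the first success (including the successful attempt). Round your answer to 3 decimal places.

4.000

For a geometric distribution, E[trials] = 1/p = 1/(1/4) = 4.
≈ 4.000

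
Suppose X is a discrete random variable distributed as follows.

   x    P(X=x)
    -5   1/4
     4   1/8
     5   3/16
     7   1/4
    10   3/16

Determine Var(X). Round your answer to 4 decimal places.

E[X] = (1/4)·(-5) + (1/8)·4 + (3/16)·5 + (1/4)·7 + (3/16)·10 = 61/16
E[X²] = (1/4)·25 + (1/8)·16 + (3/16)·25 + (1/4)·49 + (3/16)·100 = 703/16
Var(X) = 703/16 − (61/16)² = 7527/256 ≈ 29.4023

29.4023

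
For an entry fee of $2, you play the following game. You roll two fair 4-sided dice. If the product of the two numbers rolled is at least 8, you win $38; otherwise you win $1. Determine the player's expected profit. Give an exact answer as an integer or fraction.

E[payout] = (5/8)·1 + (3/8)·38 = 119/8
Expected profit = 119/8 − 2 = 103/8

103/8 dollars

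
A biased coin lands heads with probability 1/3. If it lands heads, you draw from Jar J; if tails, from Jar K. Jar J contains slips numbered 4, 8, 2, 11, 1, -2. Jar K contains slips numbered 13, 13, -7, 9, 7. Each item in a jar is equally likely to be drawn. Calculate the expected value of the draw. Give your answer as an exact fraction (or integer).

6

E[X | Jar J] = (4 + 8 + 2 + 11 + 1 − 2)/6 = 4
E[X | Jar K] = (13 + 13 − 7 + 9 + 7)/5 = 7
E[X] = (1/3)·4 + (2/3)·7 = 6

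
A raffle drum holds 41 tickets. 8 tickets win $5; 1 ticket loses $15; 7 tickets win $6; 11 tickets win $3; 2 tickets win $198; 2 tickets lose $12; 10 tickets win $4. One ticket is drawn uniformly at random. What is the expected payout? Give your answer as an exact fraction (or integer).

E[payout] = (8/41)·5 + (1/41)·(-15) + (7/41)·6 + (11/41)·3 + (2/41)·198 + (2/41)·(-12) + (10/41)·4 = 512/41

512/41 dollars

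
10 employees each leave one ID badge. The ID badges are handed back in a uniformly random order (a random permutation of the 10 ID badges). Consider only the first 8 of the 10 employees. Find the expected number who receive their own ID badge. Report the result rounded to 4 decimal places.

Let Xᵢ = 1 if person i gets their own ID badge. For each i, P(Xᵢ=1) = 1/10.
By linearity of expectation, E[X₁+…+X_8] = 8·(1/10) = 4/5.
≈ 0.8000

0.8000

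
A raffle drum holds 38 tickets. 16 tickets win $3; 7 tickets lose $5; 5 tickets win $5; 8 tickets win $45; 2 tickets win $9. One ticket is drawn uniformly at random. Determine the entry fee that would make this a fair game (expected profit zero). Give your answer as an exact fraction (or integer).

208/19 dollars

E[payout] = (16/38)·3 + (7/38)·(-5) + (5/38)·5 + (8/38)·45 + (2/38)·9 = 208/19
Fair fee = E[payout] = 208/19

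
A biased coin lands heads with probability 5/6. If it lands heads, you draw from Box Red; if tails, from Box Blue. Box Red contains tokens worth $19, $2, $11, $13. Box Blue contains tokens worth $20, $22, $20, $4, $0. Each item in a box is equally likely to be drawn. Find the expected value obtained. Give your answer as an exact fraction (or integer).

E[X | Box Red] = (19 + 2 + 11 + 13)/4 = 45/4
E[X | Box Blue] = (20 + 22 + 20 + 4 + 0)/5 = 66/5
E[X] = (5/6)·45/4 + (1/6)·66/5 = 463/40

463/40 dollars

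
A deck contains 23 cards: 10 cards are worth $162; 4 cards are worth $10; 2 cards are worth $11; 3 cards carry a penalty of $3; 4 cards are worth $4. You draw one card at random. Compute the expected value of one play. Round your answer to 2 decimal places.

$73.43

E[payout] = (10/23)·162 + (4/23)·10 + (2/23)·11 + (3/23)·(-3) + (4/23)·4 = 1689/23
≈ $73.43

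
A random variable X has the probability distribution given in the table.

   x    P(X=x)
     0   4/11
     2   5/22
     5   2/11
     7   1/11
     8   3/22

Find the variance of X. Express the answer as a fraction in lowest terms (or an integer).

E[X] = (4/11)·0 + (5/22)·2 + (2/11)·5 + (1/11)·7 + (3/22)·8 = 34/11
E[X²] = (4/11)·0 + (5/22)·4 + (2/11)·25 + (1/11)·49 + (3/22)·64 = 205/11
Var(X) = 205/11 − (34/11)² = 1099/121

1099/121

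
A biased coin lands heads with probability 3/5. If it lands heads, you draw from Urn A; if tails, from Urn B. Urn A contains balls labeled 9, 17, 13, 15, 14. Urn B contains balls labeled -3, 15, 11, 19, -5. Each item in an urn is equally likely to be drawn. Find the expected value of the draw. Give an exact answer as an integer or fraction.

E[X | Urn A] = (9 + 17 + 13 + 15 + 14)/5 = 68/5
E[X | Urn B] = (-3 + 15 + 11 + 19 − 5)/5 = 37/5
E[X] = (3/5)·68/5 + (2/5)·37/5 = 278/25

278/25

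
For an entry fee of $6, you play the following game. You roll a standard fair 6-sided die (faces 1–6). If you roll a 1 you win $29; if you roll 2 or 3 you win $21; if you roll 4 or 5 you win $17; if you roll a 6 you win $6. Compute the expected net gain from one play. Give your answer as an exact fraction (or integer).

E[payout] = (1/6)·6 + (1/3)·17 + (1/3)·21 + (1/6)·29 = 37/2
Expected profit = 37/2 − 6 = 25/2

25/2 dollars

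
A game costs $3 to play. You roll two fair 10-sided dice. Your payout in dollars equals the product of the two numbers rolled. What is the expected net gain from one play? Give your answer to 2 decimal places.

$27.25

Distribution of the product of the two numbers rolled: 1 w.p. 1/100, 2 w.p. 1/50, 3 w.p. 1/50, 4 w.p. 3/100, 5 w.p. 1/50, 6 w.p. 1/25, …
E[payout] = (1/100)·1 + (1/50)·2 + (1/50)·3 + (3/100)·4 + (1/50)·5 + (1/25)·6 + (1/50)·7 + (1/25)·8 + (3/100)·9 + (1/25)·10 + (1/25)·12 + (1/50)·14 + (1/50)·15 + (3/100)·16 + (1/25)·18 + (1/25)·20 + (1/50)·21 + (1/25)·24 + (1/100)·25 + (1/50)·27 + (1/50)·28 + (1/25)·30 + (1/50)·32 + (1/50)·35 + (3/100)·36 + (1/25)·40 + (1/50)·42 + (1/50)·45 + (1/50)·48 + (1/100)·49 + (1/50)·50 + (1/50)·54 + (1/50)·56 + (1/50)·60 + (1/50)·63 + (1/100)·64 + (1/50)·70 + (1/50)·72 + (1/50)·80 + (1/100)·81 + (1/50)·90 + (1/100)·100 = 121/4
Expected profit = 121/4 − 3 = 109/4 ≈ $27.25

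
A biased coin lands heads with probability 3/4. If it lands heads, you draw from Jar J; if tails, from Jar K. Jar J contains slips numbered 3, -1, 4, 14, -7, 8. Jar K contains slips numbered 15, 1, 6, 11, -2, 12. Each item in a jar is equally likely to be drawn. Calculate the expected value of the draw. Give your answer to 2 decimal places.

E[X | Jar J] = (3 − 1 + 4 + 14 − 7 + 8)/6 = 7/2
E[X | Jar K] = (15 + 1 + 6 + 11 − 2 + 12)/6 = 43/6
E[X] = (3/4)·7/2 + (1/4)·43/6 = 53/12 ≈ 4.42

4.42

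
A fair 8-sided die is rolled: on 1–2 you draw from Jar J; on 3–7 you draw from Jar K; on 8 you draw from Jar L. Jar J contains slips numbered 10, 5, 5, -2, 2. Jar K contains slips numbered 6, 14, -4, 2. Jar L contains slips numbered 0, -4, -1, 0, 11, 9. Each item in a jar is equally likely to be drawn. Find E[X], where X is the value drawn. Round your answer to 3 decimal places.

4.125

E[X | Jar J] = (10 + 5 + 5 − 2 + 2)/5 = 4
E[X | Jar K] = (6 + 14 − 4 + 2)/4 = 9/2
E[X | Jar L] = (0 − 4 − 1 + 0 + 11 + 9)/6 = 5/2
E[X] = (1/4)·4 + (5/8)·9/2 + (1/8)·5/2 = 33/8 ≈ 4.125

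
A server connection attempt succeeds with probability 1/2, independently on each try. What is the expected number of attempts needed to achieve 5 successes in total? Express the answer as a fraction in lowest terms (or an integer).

10

By linearity (sum of 5 independent geometric waits), E[trials] = 5/p = 5/(1/2) = 10.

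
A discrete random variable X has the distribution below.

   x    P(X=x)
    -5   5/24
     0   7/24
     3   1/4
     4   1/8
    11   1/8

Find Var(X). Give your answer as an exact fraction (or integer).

3179/144

E[X] = (5/24)·(-5) + (7/24)·0 + (1/4)·3 + (1/8)·4 + (1/8)·11 = 19/12
E[X²] = (5/24)·25 + (7/24)·0 + (1/4)·9 + (1/8)·16 + (1/8)·121 = 295/12
Var(X) = 295/12 − (19/12)² = 3179/144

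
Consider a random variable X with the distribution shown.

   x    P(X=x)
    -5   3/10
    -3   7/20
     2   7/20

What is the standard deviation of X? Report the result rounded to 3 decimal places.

E[X] = -37/20, E[X²] = 241/20
Var(X) = E[X²] − (E[X])² = 241/20 − 1369/400 = 3451/400
SD(X) = √(3451/400) ≈ 2.937

2.937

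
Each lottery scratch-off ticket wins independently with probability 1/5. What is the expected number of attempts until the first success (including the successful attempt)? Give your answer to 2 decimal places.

For a geometric distribution, E[trials] = 1/p = 1/(1/5) = 5.
≈ 5.00

5.00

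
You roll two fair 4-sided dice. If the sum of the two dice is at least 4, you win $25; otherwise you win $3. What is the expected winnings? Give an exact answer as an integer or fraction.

167/8 dollars

E[payout] = (3/16)·3 + (13/16)·25 = 167/8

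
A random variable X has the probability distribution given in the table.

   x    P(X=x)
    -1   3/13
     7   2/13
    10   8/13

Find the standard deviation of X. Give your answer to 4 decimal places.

E[X] = 7, E[X²] = 901/13
Var(X) = E[X²] − (E[X])² = 901/13 − 49 = 264/13
SD(X) = √(264/13) ≈ 4.5064

4.5064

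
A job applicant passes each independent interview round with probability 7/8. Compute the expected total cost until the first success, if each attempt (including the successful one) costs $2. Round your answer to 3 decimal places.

$2.286

E[#attempts] = 1/p = 8/7; E[cost] = 2·8/7 = 16/7.
≈ 2.286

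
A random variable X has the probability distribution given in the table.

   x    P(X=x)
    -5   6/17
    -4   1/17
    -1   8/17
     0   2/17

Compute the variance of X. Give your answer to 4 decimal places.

4.1315

E[X] = (6/17)·(-5) + (1/17)·(-4) + (8/17)·(-1) + (2/17)·0 = -42/17
E[X²] = (6/17)·25 + (1/17)·16 + (8/17)·1 + (2/17)·0 = 174/17
Var(X) = 174/17 − (-42/17)² = 1194/289 ≈ 4.1315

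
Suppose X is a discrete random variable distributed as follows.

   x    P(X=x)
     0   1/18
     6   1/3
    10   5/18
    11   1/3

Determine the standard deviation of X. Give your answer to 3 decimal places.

E[X] = 76/9, E[X²] = 721/9
Var(X) = E[X²] − (E[X])² = 721/9 − 5776/81 = 713/81
SD(X) = √(713/81) ≈ 2.967

2.967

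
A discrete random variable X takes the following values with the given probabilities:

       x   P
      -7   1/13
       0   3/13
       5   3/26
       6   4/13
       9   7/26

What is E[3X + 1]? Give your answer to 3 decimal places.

13.923

E[3x+1] = (1/13)·(-20) + (3/13)·1 + (3/26)·16 + (4/13)·19 + (7/26)·28
     = 181/13 ≈ 13.923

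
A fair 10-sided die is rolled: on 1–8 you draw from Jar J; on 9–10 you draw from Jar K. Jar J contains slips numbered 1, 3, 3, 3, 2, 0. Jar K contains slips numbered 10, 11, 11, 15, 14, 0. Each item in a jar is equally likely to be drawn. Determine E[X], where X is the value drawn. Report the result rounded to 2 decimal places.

E[X | Jar J] = (1 + 3 + 3 + 3 + 2 + 0)/6 = 2
E[X | Jar K] = (10 + 11 + 11 + 15 + 14 + 0)/6 = 61/6
E[X] = (4/5)·2 + (1/5)·61/6 = 109/30 ≈ 3.63

3.63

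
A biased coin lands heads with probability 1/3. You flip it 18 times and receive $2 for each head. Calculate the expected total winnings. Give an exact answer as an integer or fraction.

E[#heads] = 18·1/3 = 6 (linearity over flips).
E[winnings] = 2·6 = 12.

$12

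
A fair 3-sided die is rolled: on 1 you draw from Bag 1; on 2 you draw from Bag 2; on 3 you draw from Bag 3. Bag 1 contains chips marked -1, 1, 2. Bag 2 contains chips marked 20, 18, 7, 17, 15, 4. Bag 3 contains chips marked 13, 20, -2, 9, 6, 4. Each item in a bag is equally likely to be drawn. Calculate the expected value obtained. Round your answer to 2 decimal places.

E[X | Bag 1] = (-1 + 1 + 2)/3 = 2/3
E[X | Bag 2] = (20 + 18 + 7 + 17 + 15 + 4)/6 = 27/2
E[X | Bag 3] = (13 + 20 − 2 + 9 + 6 + 4)/6 = 25/3
E[X] = (1/3)·2/3 + (1/3)·27/2 + (1/3)·25/3 = 15/2 ≈ 7.50

7.50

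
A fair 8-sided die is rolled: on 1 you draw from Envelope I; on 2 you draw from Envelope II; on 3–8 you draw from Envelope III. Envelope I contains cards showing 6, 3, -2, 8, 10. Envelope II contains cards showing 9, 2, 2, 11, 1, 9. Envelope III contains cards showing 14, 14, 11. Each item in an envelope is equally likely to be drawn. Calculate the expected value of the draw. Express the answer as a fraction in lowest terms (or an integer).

133/12

E[X | Envelope I] = (6 + 3 − 2 + 8 + 10)/5 = 5
E[X | Envelope II] = (9 + 2 + 2 + 11 + 1 + 9)/6 = 17/3
E[X | Envelope III] = (14 + 14 + 11)/3 = 13
E[X] = (1/8)·5 + (1/8)·17/3 + (3/4)·13 = 133/12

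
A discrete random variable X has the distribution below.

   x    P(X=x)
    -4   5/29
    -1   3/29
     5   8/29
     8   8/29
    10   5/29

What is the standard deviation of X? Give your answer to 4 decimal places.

4.9244

E[X] = 131/29, E[X²] = 1295/29
Var(X) = E[X²] − (E[X])² = 1295/29 − 17161/841 = 20394/841
SD(X) = √(20394/841) ≈ 4.9244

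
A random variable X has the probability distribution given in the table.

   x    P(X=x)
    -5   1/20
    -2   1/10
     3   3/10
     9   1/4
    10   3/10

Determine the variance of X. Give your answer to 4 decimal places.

E[X] = (1/20)·(-5) + (1/10)·(-2) + (3/10)·3 + (1/4)·9 + (3/10)·10 = 57/10
E[X²] = (1/20)·25 + (1/10)·4 + (3/10)·9 + (1/4)·81 + (3/10)·100 = 273/5
Var(X) = 273/5 − (57/10)² = 2211/100 ≈ 22.1100

22.1100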